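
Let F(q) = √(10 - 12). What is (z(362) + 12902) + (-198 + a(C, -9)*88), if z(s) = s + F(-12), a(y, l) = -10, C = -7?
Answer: 12186 + I*√2 ≈ 12186.0 + 1.4142*I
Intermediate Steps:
F(q) = I*√2 (F(q) = √(-2) = I*√2)
z(s) = s + I*√2
(z(362) + 12902) + (-198 + a(C, -9)*88) = ((362 + I*√2) + 12902) + (-198 - 10*88) = (13264 + I*√2) + (-198 - 880) = (13264 + I*√2) - 1078 = 12186 + I*√2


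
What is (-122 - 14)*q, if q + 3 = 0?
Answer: 408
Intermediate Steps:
q = -3 (q = -3 + 0 = -3)
(-122 - 14)*q = (-122 - 14)*(-3) = -136*(-3) = 408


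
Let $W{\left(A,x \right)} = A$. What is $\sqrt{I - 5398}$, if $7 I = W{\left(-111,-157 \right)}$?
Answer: $\frac{i \sqrt{265279}}{7} \approx 73.579 i$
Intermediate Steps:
$I = - \frac{111}{7}$ ($I = \frac{1}{7} \left(-111\right) = - \frac{111}{7} \approx -15.857$)
$\sqrt{I - 5398} = \sqrt{- \frac{111}{7} - 5398} = \sqrt{- \frac{37897}{7}} = \frac{i \sqrt{265279}}{7}$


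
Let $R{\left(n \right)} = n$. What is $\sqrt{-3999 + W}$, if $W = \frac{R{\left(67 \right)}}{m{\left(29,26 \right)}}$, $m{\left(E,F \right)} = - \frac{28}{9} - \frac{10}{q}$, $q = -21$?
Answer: $\frac{i \sqrt{110897130}}{166} \approx 63.438 i$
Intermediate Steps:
$m{\left(E,F \right)} = - \frac{166}{63}$ ($m{\left(E,F \right)} = - \frac{28}{9} - \frac{10}{-21} = \left(-28\right) \frac{1}{9} - - \frac{10}{21} = - \frac{28}{9} + \frac{10}{21} = - \frac{166}{63}$)
$W = - \frac{4221}{166}$ ($W = \frac{67}{- \frac{166}{63}} = 67 \left(- \frac{63}{166}\right) = - \frac{4221}{166} \approx -25.428$)
$\sqrt{-3999 + W} = \sqrt{-3999 - \frac{4221}{166}} = \sqrt{- \frac{668055}{166}} = \frac{i \sqrt{110897130}}{166}$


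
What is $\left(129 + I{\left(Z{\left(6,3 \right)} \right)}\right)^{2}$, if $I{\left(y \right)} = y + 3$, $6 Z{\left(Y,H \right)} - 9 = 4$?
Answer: $\frac{648025}{36} \approx 18001.0$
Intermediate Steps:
$Z{\left(Y,H \right)} = \frac{13}{6}$ ($Z{\left(Y,H \right)} = \frac{3}{2} + \frac{1}{6} \cdot 4 = \frac{3}{2} + \frac{2}{3} = \frac{13}{6}$)
$I{\left(y \right)} = 3 + y$
$\left(129 + I{\left(Z{\left(6,3 \right)} \right)}\right)^{2} = \left(129 + \left(3 + \frac{13}{6}\right)\right)^{2} = \left(129 + \frac{31}{6}\right)^{2} = \left(\frac{805}{6}\right)^{2} = \frac{648025}{36}$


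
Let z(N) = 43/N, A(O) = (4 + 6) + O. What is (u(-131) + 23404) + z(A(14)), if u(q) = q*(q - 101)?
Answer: 1291147/24 ≈ 53798.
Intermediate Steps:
A(O) = 10 + O
u(q) = q*(-101 + q)
(u(-131) + 23404) + z(A(14)) = (-131*(-101 - 131) + 23404) + 43/(10 + 14) = (-131*(-232) + 23404) + 43/24 = (30392 + 23404) + 43*(1/24) = 53796 + 43/24 = 1291147/24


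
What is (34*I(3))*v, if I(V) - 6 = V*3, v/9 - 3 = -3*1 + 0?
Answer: 0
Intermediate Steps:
v = 0 (v = 27 + 9*(-3*1 + 0) = 27 + 9*(-3 + 0) = 27 + 9*(-3) = 27 - 27 = 0)
I(V) = 6 + 3*V (I(V) = 6 + V*3 = 6 + 3*V)
(34*I(3))*v = (34*(6 + 3*3))*0 = (34*(6 + 9))*0 = (34*15)*0 = 510*0 = 0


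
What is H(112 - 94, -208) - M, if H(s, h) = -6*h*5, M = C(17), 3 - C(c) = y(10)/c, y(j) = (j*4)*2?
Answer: 106109/17 ≈ 6241.7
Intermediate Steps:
y(j) = 8*j (y(j) = (4*j)*2 = 8*j)
C(c) = 3 - 80/c (C(c) = 3 - 8*10/c = 3 - 80/c)
M = -29/17 (M = 3 - 80/17 = -29/17 ≈ -1.7059)
H(s, h) = -30*h
H(112 - 94, -208) - M = -30*(-208) - 1*(-29/17) = 6240 + 29/17 = 106109/17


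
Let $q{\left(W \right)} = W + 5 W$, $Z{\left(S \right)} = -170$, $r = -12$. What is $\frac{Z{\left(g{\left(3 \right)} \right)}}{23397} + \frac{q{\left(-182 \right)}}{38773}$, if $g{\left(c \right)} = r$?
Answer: $- \frac{4591562}{129595983} \approx -0.03543$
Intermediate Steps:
$g{\left(c \right)} = -12$
$q{\left(W \right)} = 6 W$
$\frac{Z{\left(g{\left(3 \right)} \right)}}{23397} + \frac{q{\left(-182 \right)}}{38773} = - \frac{170}{23397} + \frac{6 \left(-182\right)}{38773} = \left(-170\right) \frac{1}{23397} - \frac{156}{5539} = - \frac{170}{23397} - \frac{156}{5539} = - \frac{4591562}{129595983}$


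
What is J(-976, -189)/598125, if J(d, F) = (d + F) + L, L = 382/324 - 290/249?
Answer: -15664397/8042388750 ≈ -0.0019477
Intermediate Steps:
L = 193/13446 (L = 382*(1/324) - 290*1/249 = 191/162 - 290/249 = 193/13446 ≈ 0.014354)
J(d, F) = 193/13446 + F + d (J(d, F) = (d + F) + 193/13446 = (F + d) + 193/13446 = 193/13446 + F + d)
J(-976, -189)/598125 = (193/13446 - 189 - 976)/598125 = -15664397/13446*1/598125 = -15664397/8042388750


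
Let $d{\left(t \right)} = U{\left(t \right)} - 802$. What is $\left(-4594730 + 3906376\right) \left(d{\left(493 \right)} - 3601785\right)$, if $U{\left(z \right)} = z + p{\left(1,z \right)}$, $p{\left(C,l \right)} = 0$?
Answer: $2479515813276$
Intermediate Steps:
$U{\left(z \right)} = z$ ($U{\left(z \right)} = z + 0 = z$)
$d{\left(t \right)} = -802 + t$ ($d{\left(t \right)} = t - 802 = -802 + t$)
$\left(-4594730 + 3906376\right) \left(d{\left(493 \right)} - 3601785\right) = \left(-4594730 + 3906376\right) \left(\left(-802 + 493\right) - 3601785\right) = - 688354 \left(-309 - 3601785\right) = \left(-688354\right) \left(-3602094\right) = 2479515813276$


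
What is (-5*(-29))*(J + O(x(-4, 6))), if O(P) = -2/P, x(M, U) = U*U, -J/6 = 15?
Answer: -235045/18 ≈ -13058.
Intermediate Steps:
J = -90 (J = -6*15 = -90)
x(M, U) = U²
(-5*(-29))*(J + O(x(-4, 6))) = (-5*(-29))*(-90 - 2/(6²)) = 145*(-90 - 2/36) = 145*(-90 - 2*1/36) = 145*(-90 - 1/18) = 145*(-1621/18) = -235045/18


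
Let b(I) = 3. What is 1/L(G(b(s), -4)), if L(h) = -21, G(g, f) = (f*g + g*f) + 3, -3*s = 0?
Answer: -1/21 ≈ -0.047619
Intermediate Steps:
s = 0 (s = -⅓*0 = 0)
G(g, f) = 3 + 2*f*g (G(g, f) = (f*g + f*g) + 3 = 2*f*g + 3 = 3 + 2*f*g)
1/L(G(b(s), -4)) = 1/(-21) = -1/21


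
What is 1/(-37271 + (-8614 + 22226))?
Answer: -1/23659 ≈ -4.2267e-5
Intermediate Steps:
1/(-37271 + (-8614 + 22226)) = 1/(-37271 + 13612) = 1/(-23659) = -1/23659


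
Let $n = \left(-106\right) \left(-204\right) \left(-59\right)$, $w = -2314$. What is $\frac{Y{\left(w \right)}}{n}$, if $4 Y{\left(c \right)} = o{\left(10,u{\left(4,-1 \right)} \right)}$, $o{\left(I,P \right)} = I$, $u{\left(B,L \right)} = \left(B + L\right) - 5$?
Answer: $- \frac{5}{2551632} \approx -1.9595 \cdot 10^{-6}$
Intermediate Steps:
$u{\left(B,L \right)} = -5 + B + L$
$Y{\left(c \right)} = \frac{5}{2}$ ($Y{\left(c \right)} = \frac{1}{4} \cdot 10 = \frac{5}{2}$)
$n = -1275816$ ($n = 21624 \left(-59\right) = -1275816$)
$\frac{Y{\left(w \right)}}{n} = \frac{5}{2 \left(-1275816\right)} = \frac{5}{2} \left(- \frac{1}{1275816}\right) = - \frac{5}{2551632}$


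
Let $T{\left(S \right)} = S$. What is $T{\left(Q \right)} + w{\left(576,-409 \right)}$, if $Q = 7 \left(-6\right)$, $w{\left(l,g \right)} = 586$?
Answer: $544$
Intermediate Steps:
$Q = -42$
$T{\left(Q \right)} + w{\left(576,-409 \right)} = -42 + 586 = 544$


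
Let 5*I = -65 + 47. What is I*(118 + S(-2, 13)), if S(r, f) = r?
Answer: -2088/5 ≈ -417.60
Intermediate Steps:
I = -18/5 (I = (-65 + 47)/5 = (1/5)*(-18) = -18/5 ≈ -3.6000)
I*(118 + S(-2, 13)) = -18*(118 - 2)/5 = -18/5*116 = -2088/5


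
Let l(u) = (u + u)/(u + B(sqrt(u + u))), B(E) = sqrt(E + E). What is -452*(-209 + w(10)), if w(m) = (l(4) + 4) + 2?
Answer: 635060/7 - 1808*sqrt(2)/7 + 904*2**(3/4)/7 + 3616*2**(1/4)/7 ≈ 91189.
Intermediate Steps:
B(E) = sqrt(2)*sqrt(E) (B(E) = sqrt(2*E) = sqrt(2)*sqrt(E))
l(u) = 2*u/(u + 2**(3/4)*u**(1/4)) (l(u) = (u + u)/(u + sqrt(2)*sqrt(sqrt(u + u))) = (2*u)/(u + sqrt(2)*sqrt(sqrt(2*u))) = (2*u)/(u + sqrt(2)*sqrt(sqrt(2)*sqrt(u))) = (2*u)/(u + sqrt(2)*(2**(1/4)*u**(1/4))) = (2*u)/(u + 2**(3/4)*u**(1/4)) = 2*u/(u + 2**(3/4)*u**(1/4)))
w(m) = 6 + 8/(4 + 2*2**(1/4)) (w(m) = (2*4/(4 + 2**(3/4)*4**(1/4)) + 4) + 2 = (2*4/(4 + 2**(3/4)*sqrt(2)) + 4) + 2 = (2*4/(4 + 2*2**(1/4)) + 4) + 2 = (8/(4 + 2*2**(1/4)) + 4) + 2 = (4 + 8/(4 + 2*2**(1/4))) + 2 = 6 + 8/(4 + 2*2**(1/4)))
-452*(-209 + w(10)) = -452*(-209 + (58/7 - 8*2**(1/4)/7 - 2*2**(3/4)/7 + 4*sqrt(2)/7)) = -452*(-1405/7 - 8*2**(1/4)/7 - 2*2**(3/4)/7 + 4*sqrt(2)/7) = 635060/7 - 1808*sqrt(2)/7 + 904*2**(3/4)/7 + 3616*2**(1/4)/7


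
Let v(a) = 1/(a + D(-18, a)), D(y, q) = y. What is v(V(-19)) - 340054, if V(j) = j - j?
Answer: -6120973/18 ≈ -3.4005e+5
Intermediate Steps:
V(j) = 0
v(a) = 1/(-18 + a) (v(a) = 1/(a - 18) = 1/(-18 + a))
v(V(-19)) - 340054 = 1/(-18 + 0) - 340054 = 1/(-18) - 340054 = -1/18 - 340054 = -6120973/18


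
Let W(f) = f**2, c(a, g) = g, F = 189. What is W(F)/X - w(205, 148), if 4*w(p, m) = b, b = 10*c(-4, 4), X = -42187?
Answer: -457591/42187 ≈ -10.847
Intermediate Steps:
b = 40 (b = 10*4 = 40)
w(p, m) = 10 (w(p, m) = (1/4)*40 = 10)
W(F)/X - w(205, 148) = 189**2/(-42187) - 1*10 = 35721*(-1/42187) - 10 = -35721/42187 - 10 = -457591/42187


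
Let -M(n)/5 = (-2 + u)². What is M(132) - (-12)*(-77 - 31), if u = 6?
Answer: -1376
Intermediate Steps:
M(n) = -80 (M(n) = -5*(-2 + 6)² = -5*4² = -5*16 = -80)
M(132) - (-12)*(-77 - 31) = -80 - (-12)*(-77 - 31) = -80 - (-12)*(-108) = -80 - 1*1296 = -80 - 1296 = -1376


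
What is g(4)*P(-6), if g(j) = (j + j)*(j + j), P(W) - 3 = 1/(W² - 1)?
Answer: 6784/35 ≈ 193.83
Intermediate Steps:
P(W) = 3 + 1/(-1 + W²) (P(W) = 3 + 1/(W² - 1) = 3 + 1/(-1 + W²))
g(j) = 4*j² (g(j) = (2*j)*(2*j) = 4*j²)
g(4)*P(-6) = (4*4²)*((-2 + 3*(-6)²)/(-1 + (-6)²)) = (4*16)*((-2 + 3*36)/(-1 + 36)) = 64*((-2 + 108)/35) = 64*((1/35)*106) = 64*(106/35) = 6784/35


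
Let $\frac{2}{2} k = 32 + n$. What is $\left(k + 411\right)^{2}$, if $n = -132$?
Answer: $96721$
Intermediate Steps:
$k = -100$ ($k = 32 - 132 = -100$)
$\left(k + 411\right)^{2} = \left(-100 + 411\right)^{2} = 311^{2} = 96721$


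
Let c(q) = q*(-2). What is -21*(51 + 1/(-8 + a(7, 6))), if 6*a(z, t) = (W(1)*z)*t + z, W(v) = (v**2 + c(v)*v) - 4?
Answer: -268695/251 ≈ -1070.5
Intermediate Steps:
c(q) = -2*q
W(v) = -4 - v**2 (W(v) = (v**2 + (-2*v)*v) - 4 = (v**2 - 2*v**2) - 4 = -v**2 - 4 = -4 - v**2)
a(z, t) = z/6 - 5*t*z/6 (a(z, t) = (((-4 - 1*1**2)*z)*t + z)/6 = (((-4 - 1*1)*z)*t + z)/6 = (((-4 - 1)*z)*t + z)/6 = ((-5*z)*t + z)/6 = (-5*t*z + z)/6 = (z - 5*t*z)/6 = z/6 - 5*t*z/6)
-21*(51 + 1/(-8 + a(7, 6))) = -21*(51 + 1/(-8 + (1/6)*7*(1 - 5*6))) = -21*(51 + 1/(-8 + (1/6)*7*(1 - 30))) = -21*(51 + 1/(-8 + (1/6)*7*(-29))) = -21*(51 + 1/(-8 - 203/6)) = -21*(51 + 1/(-251/6)) = -21*(51 - 6/251) = -21*12795/251 = -268695/251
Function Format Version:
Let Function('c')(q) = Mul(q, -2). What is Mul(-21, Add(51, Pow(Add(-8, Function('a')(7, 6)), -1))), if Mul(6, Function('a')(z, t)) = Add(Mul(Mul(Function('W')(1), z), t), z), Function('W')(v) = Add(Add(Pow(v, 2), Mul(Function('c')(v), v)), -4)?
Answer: Rational(-268695, 251) ≈ -1070.5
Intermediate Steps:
Function('c')(q) = Mul(-2, q)
Function('W')(v) = Add(-4, Mul(-1, Pow(v, 2))) (Function('W')(v) = Add(Add(Pow(v, 2), Mul(Mul(-2, v), v)), -4) = Add(Add(Pow(v, 2), Mul(-2, Pow(v, 2))), -4) = Add(Mul(-1, Pow(v, 2)), -4) = Add(-4, Mul(-1, Pow(v, 2))))
Function('a')(z, t) = Add(Mul(Rational(1, 6), z), Mul(Rational(-5, 6), t, z)) (Function('a')(z, t) = Mul(Rational(1, 6), Add(Mul(Mul(Add(-4, Mul(-1, Pow(1, 2))), z), t), z)) = Mul(Rational(1, 6), Add(Mul(Mul(Add(-4, Mul(-1, 1)), z), t), z)) = Mul(Rational(1, 6), Add(Mul(Mul(Add(-4, -1), z), t), z)) = Mul(Rational(1, 6), Add(Mul(Mul(-5, z), t), z)) = Mul(Rational(1, 6), Add(Mul(-5, t, z), z)) = Mul(Rational(1, 6), Add(z, Mul(-5, t, z))) = Add(Mul(Rational(1, 6), z), Mul(Rational(-5, 6), t, z)))
Mul(-21, Add(51, Pow(Add(-8, Function('a')(7, 6)), -1))) = Mul(-21, Add(51, Pow(Add(-8, Mul(Rational(1, 6), 7, Add(1, Mul(-5, 6)))), -1))) = Mul(-21, Add(51, Pow(Add(-8, Mul(Rational(1, 6), 7, Add(1, -30))), -1))) = Mul(-21, Add(51, Pow(Add(-8, Mul(Rational(1, 6), 7, -29)), -1))) = Mul(-21, Add(51, Pow(Add(-8, Rational(-203, 6)), -1))) = Mul(-21, Add(51, Pow(Rational(-251, 6), -1))) = Mul(-21, Add(51, Rational(-6, 251))) = Mul(-21, Rational(12795, 251)) = Rational(-268695, 251)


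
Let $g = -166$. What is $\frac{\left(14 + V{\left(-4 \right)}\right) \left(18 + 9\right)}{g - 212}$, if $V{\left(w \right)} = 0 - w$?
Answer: $- \frac{9}{7} \approx -1.2857$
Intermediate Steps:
$V{\left(w \right)} = - w$
$\frac{\left(14 + V{\left(-4 \right)}\right) \left(18 + 9\right)}{g - 212} = \frac{\left(14 - -4\right) \left(18 + 9\right)}{-166 - 212} = \frac{\left(14 + 4\right) 27}{-378} = 18 \cdot 27 \left(- \frac{1}{378}\right) = 486 \left(- \frac{1}{378}\right) = - \frac{9}{7}$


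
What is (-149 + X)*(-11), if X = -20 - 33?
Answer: 2222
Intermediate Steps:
X = -53
(-149 + X)*(-11) = (-149 - 53)*(-11) = -202*(-11) = 2222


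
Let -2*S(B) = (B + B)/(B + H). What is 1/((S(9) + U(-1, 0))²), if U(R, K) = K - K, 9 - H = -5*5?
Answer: 1849/81 ≈ 22.827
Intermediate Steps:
H = 34 (H = 9 - (-5)*5 = 9 - 1*(-25) = 9 + 25 = 34)
U(R, K) = 0
S(B) = -B/(34 + B) (S(B) = -(B + B)/(2*(B + 34)) = -2*B/(2*(34 + B)) = -B/(34 + B))
1/((S(9) + U(-1, 0))²) = 1/((-1*9/(34 + 9) + 0)²) = 1/((-1*9/43 + 0)²) = 1/((-1*9*1/43 + 0)²) = 1/((-9/43 + 0)²) = 1/((-9/43)²) = 1/(81/1849) = 1849/81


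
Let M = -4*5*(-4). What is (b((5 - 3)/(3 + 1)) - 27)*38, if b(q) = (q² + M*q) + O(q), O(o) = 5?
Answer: 1387/2 ≈ 693.50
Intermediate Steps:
M = 80 (M = -20*(-4) = 80)
b(q) = 5 + q² + 80*q (b(q) = (q² + 80*q) + 5 = 5 + q² + 80*q)
(b((5 - 3)/(3 + 1)) - 27)*38 = ((5 + ((5 - 3)/(3 + 1))² + 80*((5 - 3)/(3 + 1))) - 27)*38 = ((5 + (2/4)² + 80*(2/4)) - 27)*38 = ((5 + (2*(¼))² + 80*(2*(¼))) - 27)*38 = ((5 + (½)² + 80*(½)) - 27)*38 = ((5 + ¼ + 40) - 27)*38 = (181/4 - 27)*38 = (73/4)*38 = 1387/2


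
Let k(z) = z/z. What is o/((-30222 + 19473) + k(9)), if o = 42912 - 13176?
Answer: -7434/2687 ≈ -2.7667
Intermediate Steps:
o = 29736
k(z) = 1
o/((-30222 + 19473) + k(9)) = 29736/((-30222 + 19473) + 1) = 29736/(-10749 + 1) = 29736/(-10748) = 29736*(-1/10748) = -7434/2687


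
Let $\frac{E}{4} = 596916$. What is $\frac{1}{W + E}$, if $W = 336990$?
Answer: $\frac{1}{2724654} \approx 3.6702 \cdot 10^{-7}$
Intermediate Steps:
$E = 2387664$ ($E = 4 \cdot 596916 = 2387664$)
$\frac{1}{W + E} = \frac{1}{336990 + 2387664} = \frac{1}{2724654}$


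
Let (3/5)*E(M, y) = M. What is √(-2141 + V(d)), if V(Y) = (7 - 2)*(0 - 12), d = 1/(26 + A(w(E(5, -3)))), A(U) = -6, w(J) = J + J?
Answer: I*√2201 ≈ 46.915*I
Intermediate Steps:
E(M, y) = 5*M/3
w(J) = 2*J
d = 1/20 (d = 1/(26 - 6) = 1/20 ≈ 0.050000)
V(Y) = -60 (V(Y) = 5*(-12) = -60)
√(-2141 + V(d)) = √(-2141 - 60) = √(-2201) = I*√2201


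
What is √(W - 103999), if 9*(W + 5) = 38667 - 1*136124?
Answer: I*√1033493/3 ≈ 338.87*I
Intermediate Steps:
W = -97502/9 (W = -5 + (38667 - 1*136124)/9 = -5 + (38667 - 136124)/9 = -5 + (⅑)*(-97457) = -5 - 97457/9 = -97502/9 ≈ -10834.)
√(W - 103999) = √(-97502/9 - 103999) = √(-1033493/9) = I*√1033493/3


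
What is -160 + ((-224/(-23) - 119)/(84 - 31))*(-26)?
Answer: -129702/1219 ≈ -106.40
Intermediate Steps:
-160 + ((-224/(-23) - 119)/(84 - 31))*(-26) = -160 + ((-224*(-1/23) - 119)/53)*(-26) = -160 + ((224/23 - 119)*(1/53))*(-26) = -160 - 2513/23*1/53*(-26) = -160 - 2513/1219*(-26) = -160 + 65338/1219 = -129702/1219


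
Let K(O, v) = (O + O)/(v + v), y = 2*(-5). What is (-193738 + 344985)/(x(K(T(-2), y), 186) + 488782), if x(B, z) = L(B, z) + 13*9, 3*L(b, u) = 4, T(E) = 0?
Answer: 453741/1466701 ≈ 0.30936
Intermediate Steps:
L(b, u) = 4/3 (L(b, u) = (1/3)*4 = 4/3)
y = -10
K(O, v) = O/v (K(O, v) = (2*O)/((2*v)) = (2*O)*(1/(2*v)) = O/v)
x(B, z) = 355/3 (x(B, z) = 4/3 + 13*9 = 4/3 + 117 = 355/3)
(-193738 + 344985)/(x(K(T(-2), y), 186) + 488782) = (-193738 + 344985)/(355/3 + 488782) = 151247/(1466701/3) = 151247*(3/1466701) = 453741/1466701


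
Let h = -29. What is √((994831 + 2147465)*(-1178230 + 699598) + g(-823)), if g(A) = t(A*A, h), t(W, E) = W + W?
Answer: I*√1504002064414 ≈ 1.2264e+6*I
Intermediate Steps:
t(W, E) = 2*W
g(A) = 2*A² (g(A) = 2*(A*A) = 2*A²)
√((994831 + 2147465)*(-1178230 + 699598) + g(-823)) = √((994831 + 2147465)*(-1178230 + 699598) + 2*(-823)²) = √(3142296*(-478632) + 2*677329) = √(-1504003419072 + 1354658) = √(-1504002064414) = I*√1504002064414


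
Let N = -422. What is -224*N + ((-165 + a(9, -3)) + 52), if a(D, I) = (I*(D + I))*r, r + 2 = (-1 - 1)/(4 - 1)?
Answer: 94463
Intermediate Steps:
r = -8/3 (r = -2 + (-1 - 1)/(4 - 1) = -2 - 2/3 = -2 - 2*⅓ = -2 - ⅔ = -8/3 ≈ -2.6667)
a(D, I) = -8*I*(D + I)/3 (a(D, I) = (I*(D + I))*(-8/3) = -8*I*(D + I)/3)
-224*N + ((-165 + a(9, -3)) + 52) = -224*(-422) + ((-165 - 8/3*(-3)*(9 - 3)) + 52) = 94528 + ((-165 - 8/3*(-3)*6) + 52) = 94528 + ((-165 + 48) + 52) = 94528 + (-117 + 52) = 94528 - 65 = 94463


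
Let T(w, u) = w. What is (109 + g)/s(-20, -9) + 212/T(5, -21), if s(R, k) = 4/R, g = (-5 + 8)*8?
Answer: -3113/5 ≈ -622.60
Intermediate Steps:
g = 24 (g = 3*8 = 24)
(109 + g)/s(-20, -9) + 212/T(5, -21) = (109 + 24)/((4/(-20))) + 212/5 = 133/((4*(-1/20))) + 212*(1/5) = 133/(-1/5) + 212/5 = 133*(-5) + 212/5 = -665 + 212/5 = -3113/5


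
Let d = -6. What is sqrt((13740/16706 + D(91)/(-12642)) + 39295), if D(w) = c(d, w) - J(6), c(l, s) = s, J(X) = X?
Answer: sqrt(8942660910763816170)/15085518 ≈ 198.23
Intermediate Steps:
D(w) = -6 + w (D(w) = w - 1*6 = w - 6 = -6 + w)
sqrt((13740/16706 + D(91)/(-12642)) + 39295) = sqrt((13740/16706 + (-6 + 91)/(-12642)) + 39295) = sqrt((13740*(1/16706) + 85*(-1/12642)) + 39295) = sqrt((6870/8353 - 85/12642) + 39295) = sqrt(86140535/105598626 + 39295) = sqrt(4149584149205/105598626) = sqrt(8942660910763816170)/15085518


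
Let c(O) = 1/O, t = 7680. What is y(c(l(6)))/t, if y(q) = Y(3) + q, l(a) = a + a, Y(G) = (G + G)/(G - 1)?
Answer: 37/92160 ≈ 0.00040148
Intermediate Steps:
Y(G) = 2*G/(-1 + G) (Y(G) = (2*G)/(-1 + G) = 2*G/(-1 + G))
l(a) = 2*a
y(q) = 3 + q (y(q) = 2*3/(-1 + 3) + q = 2*3/2 + q = 2*3*(1/2) + q = 3 + q)
y(c(l(6)))/t = (3 + 1/(2*6))/7680 = (3 + 1/12)*(1/7680) = (37/12)*(1/7680) = 37/92160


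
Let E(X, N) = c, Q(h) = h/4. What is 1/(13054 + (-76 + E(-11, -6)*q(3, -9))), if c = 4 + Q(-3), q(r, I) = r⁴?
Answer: 4/52965 ≈ 7.5522e-5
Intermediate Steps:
Q(h) = h/4 (Q(h) = h*(¼) = h/4)
c = 13/4 (c = 4 + (¼)*(-3) = 4 - ¾ = 13/4 ≈ 3.2500)
E(X, N) = 13/4
1/(13054 + (-76 + E(-11, -6)*q(3, -9))) = 1/(13054 + (-76 + (13/4)*3⁴)) = 1/(13054 + (-76 + (13/4)*81)) = 1/(13054 + (-76 + 1053/4)) = 1/(13054 + 749/4) = 1/(52965/4) = 4/52965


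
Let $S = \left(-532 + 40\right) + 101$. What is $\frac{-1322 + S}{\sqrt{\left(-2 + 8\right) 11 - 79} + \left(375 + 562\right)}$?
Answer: $- \frac{1605081}{877982} + \frac{1713 i \sqrt{13}}{877982} \approx -1.8281 + 0.0070347 i$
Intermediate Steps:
$S = -391$ ($S = -492 + 101 = -391$)
$\frac{-1322 + S}{\sqrt{\left(-2 + 8\right) 11 - 79} + \left(375 + 562\right)} = \frac{-1322 - 391}{\sqrt{\left(-2 + 8\right) 11 - 79} + \left(375 + 562\right)} = \frac{1}{\sqrt{6 \cdot 11 - 79} + 937} \left(-1713\right) = \frac{1}{\sqrt{66 - 79} + 937} \left(-1713\right) = \frac{1}{\sqrt{-13} + 937} \left(-1713\right) = \frac{1}{i \sqrt{13} + 937} \left(-1713\right) = \frac{1}{937 + i \sqrt{13}} \left(-1713\right) = - \frac{1713}{937 + i \sqrt{13}}$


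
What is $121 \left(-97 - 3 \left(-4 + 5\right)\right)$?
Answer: $-12100$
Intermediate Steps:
$121 \left(-97 - 3 \left(-4 + 5\right)\right) = 121 \left(-97 - 3\right) = 121 \left(-100\right) = -12100$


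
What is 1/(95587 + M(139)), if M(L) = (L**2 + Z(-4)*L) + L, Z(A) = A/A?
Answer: 1/115186 ≈ 8.6816e-6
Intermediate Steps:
Z(A) = 1
M(L) = L**2 + 2*L (M(L) = (L**2 + 1*L) + L = (L**2 + L) + L = (L + L**2) + L = L**2 + 2*L)
1/(95587 + M(139)) = 1/(95587 + 139*(2 + 139)) = 1/(95587 + 139*141) = 1/(95587 + 19599) = 1/115186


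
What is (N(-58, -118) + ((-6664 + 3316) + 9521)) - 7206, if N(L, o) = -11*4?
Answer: -1077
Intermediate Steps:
N(L, o) = -44
(N(-58, -118) + ((-6664 + 3316) + 9521)) - 7206 = (-44 + ((-6664 + 3316) + 9521)) - 7206 = (-44 + (-3348 + 9521)) - 7206 = (-44 + 6173) - 7206 = 6129 - 7206 = -1077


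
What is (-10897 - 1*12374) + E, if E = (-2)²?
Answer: -23267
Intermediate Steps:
E = 4
(-10897 - 1*12374) + E = (-10897 - 1*12374) + 4 = (-10897 - 12374) + 4 = -23271 + 4 = -23267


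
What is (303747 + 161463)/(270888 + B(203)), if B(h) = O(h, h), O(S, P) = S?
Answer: 465210/271091 ≈ 1.7161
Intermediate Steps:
B(h) = h
(303747 + 161463)/(270888 + B(203)) = (303747 + 161463)/(270888 + 203) = 465210/271091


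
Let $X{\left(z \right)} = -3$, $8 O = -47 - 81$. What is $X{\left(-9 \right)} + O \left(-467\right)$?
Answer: $7469$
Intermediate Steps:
$O = -16$ ($O = \frac{-47 - 81}{8} = \frac{1}{8} \left(-128\right) = -16$)
$X{\left(-9 \right)} + O \left(-467\right) = -3 - -7472 = -3 + 7472 = 7469$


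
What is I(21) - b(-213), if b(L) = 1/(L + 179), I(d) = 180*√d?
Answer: 1/34 + 180*√21 ≈ 824.89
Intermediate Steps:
b(L) = 1/(179 + L)
I(21) - b(-213) = 180*√21 - 1/(179 - 213) = 180*√21 - 1/(-34) = 180*√21 - 1*(-1/34) = 180*√21 + 1/34 = 1/34 + 180*√21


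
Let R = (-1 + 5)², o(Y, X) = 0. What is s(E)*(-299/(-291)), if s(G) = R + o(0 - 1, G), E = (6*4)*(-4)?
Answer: 4784/291 ≈ 16.440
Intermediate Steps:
E = -96 (E = 24*(-4) = -96)
R = 16 (R = 4² = 16)
s(G) = 16 (s(G) = 16 + 0 = 16)
s(E)*(-299/(-291)) = 16*(-299/(-291)) = 16*(-299*(-1/291)) = 16*(299/291) = 4784/291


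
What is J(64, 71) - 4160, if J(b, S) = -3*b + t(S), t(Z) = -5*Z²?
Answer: -29557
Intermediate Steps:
J(b, S) = -5*S² - 3*b (J(b, S) = -3*b - 5*S² = -5*S² - 3*b)
J(64, 71) - 4160 = (-5*71² - 3*64) - 4160 = (-5*5041 - 192) - 4160 = (-25205 - 192) - 4160 = -25397 - 4160 = -29557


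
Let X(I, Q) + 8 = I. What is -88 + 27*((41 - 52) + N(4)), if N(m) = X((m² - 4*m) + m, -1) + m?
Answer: -385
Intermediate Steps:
X(I, Q) = -8 + I
N(m) = -8 + m² - 2*m (N(m) = (-8 + ((m² - 4*m) + m)) + m = (-8 + (m² - 3*m)) + m = (-8 + m² - 3*m) + m = -8 + m² - 2*m)
-88 + 27*((41 - 52) + N(4)) = -88 + 27*((41 - 52) + (-8 + 4 + 4*(-3 + 4))) = -88 + 27*(-11 + (-8 + 4 + 4*1)) = -88 + 27*(-11 + (-8 + 4 + 4)) = -88 + 27*(-11 + 0) = -88 + 27*(-11) = -88 - 297 = -385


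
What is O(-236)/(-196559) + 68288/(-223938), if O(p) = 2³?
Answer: -610200568/2000774061 ≈ -0.30498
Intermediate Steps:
O(p) = 8
O(-236)/(-196559) + 68288/(-223938) = 8/(-196559) + 68288/(-223938) = 8*(-1/196559) + 68288*(-1/223938) = -8/196559 - 3104/10179 = -610200568/2000774061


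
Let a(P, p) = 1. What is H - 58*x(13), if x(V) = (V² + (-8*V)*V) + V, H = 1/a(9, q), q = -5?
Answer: 67861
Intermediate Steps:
H = 1 (H = 1/1 = 1)
x(V) = V - 7*V² (x(V) = (V² - 8*V²) + V = -7*V² + V = V - 7*V²)
H - 58*x(13) = 1 - 754*(1 - 7*13) = 1 - 754*(1 - 91) = 1 - 754*(-90) = 1 - 58*(-1170) = 1 + 67860 = 67861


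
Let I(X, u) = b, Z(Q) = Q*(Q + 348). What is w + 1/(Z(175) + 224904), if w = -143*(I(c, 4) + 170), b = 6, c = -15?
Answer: -7963885071/316429 ≈ -25168.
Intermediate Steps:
Z(Q) = Q*(348 + Q)
I(X, u) = 6
w = -25168 (w = -143*(6 + 170) = -143*176 = -25168)
w + 1/(Z(175) + 224904) = -25168 + 1/(175*(348 + 175) + 224904) = -25168 + 1/(175*523 + 224904) = -25168 + 1/(91525 + 224904) = -25168 + 1/316429 = -7963885071/316429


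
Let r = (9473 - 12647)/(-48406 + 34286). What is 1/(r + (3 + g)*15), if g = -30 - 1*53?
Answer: -7060/8470413 ≈ -0.00083349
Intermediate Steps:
g = -83 (g = -30 - 53 = -83)
r = 1587/7060 (r = -3174/(-14120) = -3174*(-1/14120) = 1587/7060 ≈ 0.22479)
1/(r + (3 + g)*15) = 1/(1587/7060 + (3 - 83)*15) = 1/(1587/7060 - 80*15) = 1/(1587/7060 - 1200) = 1/(-8470413/7060) = -7060/8470413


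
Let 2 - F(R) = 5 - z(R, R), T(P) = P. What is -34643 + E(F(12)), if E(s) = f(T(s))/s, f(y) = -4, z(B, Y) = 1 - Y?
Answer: -242499/7 ≈ -34643.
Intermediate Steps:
F(R) = -2 - R (F(R) = 2 - (5 - (1 - R)) = 2 - (5 + (-1 + R)) = 2 - (4 + R) = 2 + (-4 - R) = -2 - R)
E(s) = -4/s
-34643 + E(F(12)) = -34643 - 4/(-2 - 1*12) = -34643 - 4/(-2 - 12) = -34643 - 4/(-14) = -34643 - 4*(-1/14) = -34643 + 2/7 = -242499/7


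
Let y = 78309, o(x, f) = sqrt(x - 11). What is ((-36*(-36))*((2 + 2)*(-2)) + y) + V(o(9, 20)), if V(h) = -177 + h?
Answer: 67764 + I*sqrt(2) ≈ 67764.0 + 1.4142*I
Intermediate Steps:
o(x, f) = sqrt(-11 + x)
((-36*(-36))*((2 + 2)*(-2)) + y) + V(o(9, 20)) = ((-36*(-36))*((2 + 2)*(-2)) + 78309) + (-177 + sqrt(-11 + 9)) = (1296*(4*(-2)) + 78309) + (-177 + sqrt(-2)) = (1296*(-8) + 78309) + (-177 + I*sqrt(2)) = (-10368 + 78309) + (-177 + I*sqrt(2)) = 67941 + (-177 + I*sqrt(2)) = 67764 + I*sqrt(2)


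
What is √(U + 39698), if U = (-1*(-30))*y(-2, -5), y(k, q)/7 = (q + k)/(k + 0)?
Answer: √40433 ≈ 201.08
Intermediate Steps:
y(k, q) = 7*(k + q)/k (y(k, q) = 7*((q + k)/(k + 0)) = 7*((k + q)/k) = 7*(k + q)/k)
U = 735 (U = (-1*(-30))*(7 + 7*(-5)/(-2)) = 30*(7 + 7*(-5)*(-½)) = 30*(7 + 35/2) = 30*(49/2) = 735)
√(U + 39698) = √(735 + 39698) = √40433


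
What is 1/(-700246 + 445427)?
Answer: -1/254819 ≈ -3.9244e-6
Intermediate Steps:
1/(-700246 + 445427) = 1/(-254819) = -1/254819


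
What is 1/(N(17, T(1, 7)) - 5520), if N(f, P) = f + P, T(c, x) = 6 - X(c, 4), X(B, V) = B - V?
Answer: -1/5494 ≈ -0.00018202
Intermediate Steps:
T(c, x) = 10 - c (T(c, x) = 6 - (c - 1*4) = 6 - (c - 4) = 6 - (-4 + c) = 6 + (4 - c) = 10 - c)
N(f, P) = P + f
1/(N(17, T(1, 7)) - 5520) = 1/(((10 - 1*1) + 17) - 5520) = 1/(((10 - 1) + 17) - 5520) = 1/((9 + 17) - 5520) = 1/(26 - 5520) = 1/(-5494) = -1/5494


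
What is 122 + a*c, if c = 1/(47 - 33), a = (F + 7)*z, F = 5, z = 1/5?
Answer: 4276/35 ≈ 122.17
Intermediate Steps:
z = ⅕ ≈ 0.20000
a = 12/5 (a = (5 + 7)*(⅕) = 12*(⅕) = 12/5 ≈ 2.4000)
c = 1/14 ≈ 0.071429
122 + a*c = 122 + (12/5)*(1/14) = 122 + 6/35 = 4276/35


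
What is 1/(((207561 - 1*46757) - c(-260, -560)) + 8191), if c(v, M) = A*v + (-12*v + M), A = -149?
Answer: 1/127695 ≈ 7.8312e-6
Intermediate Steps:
c(v, M) = M - 161*v (c(v, M) = -149*v + (-12*v + M) = -149*v + (M - 12*v) = M - 161*v)
1/(((207561 - 1*46757) - c(-260, -560)) + 8191) = 1/(((207561 - 1*46757) - (-560 - 161*(-260))) + 8191) = 1/(((207561 - 46757) - (-560 + 41860)) + 8191) = 1/((160804 - 1*41300) + 8191) = 1/((160804 - 41300) + 8191) = 1/(119504 + 8191) = 1/127695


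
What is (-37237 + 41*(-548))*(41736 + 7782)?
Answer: -2956472190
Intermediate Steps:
(-37237 + 41*(-548))*(41736 + 7782) = (-37237 - 22468)*49518 = -59705*49518 = -2956472190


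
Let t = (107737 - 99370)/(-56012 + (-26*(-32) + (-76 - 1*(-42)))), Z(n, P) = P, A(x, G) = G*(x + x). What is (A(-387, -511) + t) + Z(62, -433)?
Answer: 21813993967/55214 ≈ 3.9508e+5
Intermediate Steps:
A(x, G) = 2*G*x (A(x, G) = G*(2*x) = 2*G*x)
t = -8367/55214 (t = 8367/(-56012 + (832 + (-76 + 42))) = 8367/(-56012 + (832 - 34)) = 8367/(-56012 + 798) = 8367/(-55214) = 8367*(-1/55214) = -8367/55214 ≈ -0.15154)
(A(-387, -511) + t) + Z(62, -433) = (2*(-511)*(-387) - 8367/55214) - 433 = (395514 - 8367/55214) - 433 = 21837901629/55214 - 433 = 21813993967/55214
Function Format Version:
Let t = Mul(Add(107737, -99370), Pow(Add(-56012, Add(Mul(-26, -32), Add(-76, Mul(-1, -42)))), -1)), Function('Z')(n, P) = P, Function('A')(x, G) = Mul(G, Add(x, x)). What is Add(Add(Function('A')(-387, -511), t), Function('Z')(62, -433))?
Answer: Rational(21813993967, 55214) ≈ 3.9508e+5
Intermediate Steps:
Function('A')(x, G) = Mul(2, G, x) (Function('A')(x, G) = Mul(G, Mul(2, x)) = Mul(2, G, x))
t = Rational(-8367, 55214) (t = Mul(8367, Pow(Add(-56012, Add(832, Add(-76, 42))), -1)) = Mul(8367, Pow(Add(-56012, Add(832, -34)), -1)) = Mul(8367, Pow(Add(-56012, 798), -1)) = Mul(8367, Pow(-55214, -1)) = Mul(8367, Rational(-1, 55214)) = Rational(-8367, 55214) ≈ -0.15154)
Add(Add(Function('A')(-387, -511), t), Function('Z')(62, -433)) = Add(Add(Mul(2, -511, -387), Rational(-8367, 55214)), -433) = Add(Add(395514, Rational(-8367, 55214)), -433) = Add(Rational(21837901629, 55214), -433) = Rational(21813993967, 55214)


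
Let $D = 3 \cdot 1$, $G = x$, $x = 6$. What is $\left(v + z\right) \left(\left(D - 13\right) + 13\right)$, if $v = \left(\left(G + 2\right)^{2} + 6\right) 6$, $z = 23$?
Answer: $1329$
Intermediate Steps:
$G = 6$
$D = 3$
$v = 420$ ($v = \left(\left(6 + 2\right)^{2} + 6\right) 6 = \left(8^{2} + 6\right) 6 = \left(64 + 6\right) 6 = 70 \cdot 6 = 420$)
$\left(v + z\right) \left(\left(D - 13\right) + 13\right) = \left(420 + 23\right) \left(\left(3 - 13\right) + 13\right) = 443 \left(-10 + 13\right) = 443 \cdot 3 = 1329$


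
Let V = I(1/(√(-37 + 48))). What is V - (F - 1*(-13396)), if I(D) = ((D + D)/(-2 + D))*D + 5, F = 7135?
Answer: -882622/43 - 2*√11/473 ≈ -20526.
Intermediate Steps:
I(D) = 5 + 2*D²/(-2 + D) (I(D) = ((2*D)/(-2 + D))*D + 5 = (2*D/(-2 + D))*D + 5 = 2*D²/(-2 + D) + 5 = 5 + 2*D²/(-2 + D))
V = (-108/11 + 5*√11/11)/(-2 + √11/11) (V = (-10 + 2*(1/(√(-37 + 48)))² + 5/(√(-37 + 48)))/(-2 + 1/(√(-37 + 48))) = (-10 + 2*(1/(√11))² + 5/(√11))/(-2 + 1/(√11)) = (-10 + 2*(√11/11)² + 5*(√11/11))/(-2 + √11/11) = (-10 + 2*(1/11) + 5*√11/11)/(-2 + √11/11) = (-10 + 2/11 + 5*√11/11)/(-2 + √11/11) = (-108/11 + 5*√11/11)/(-2 + √11/11) ≈ 4.8930)
V - (F - 1*(-13396)) = (211/43 - 2*√11/473) - (7135 - 1*(-13396)) = (211/43 - 2*√11/473) - (7135 + 13396) = (211/43 - 2*√11/473) - 1*20531 = (211/43 - 2*√11/473) - 20531 = -882622/43 - 2*√11/473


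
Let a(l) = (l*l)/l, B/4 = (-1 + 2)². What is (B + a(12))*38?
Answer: 608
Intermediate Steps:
B = 4 (B = 4*(-1 + 2)² = 4*1² = 4*1 = 4)
a(l) = l (a(l) = l²/l = l)
(B + a(12))*38 = (4 + 12)*38 = 16*38 = 608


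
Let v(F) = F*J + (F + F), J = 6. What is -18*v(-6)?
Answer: 864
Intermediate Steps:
v(F) = 8*F (v(F) = F*6 + (F + F) = 6*F + 2*F = 8*F)
-18*v(-6) = -144*(-6) = -18*(-48) = 864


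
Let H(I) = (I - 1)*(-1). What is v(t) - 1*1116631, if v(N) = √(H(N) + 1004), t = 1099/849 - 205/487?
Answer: -1116631 + √171657081026061/413463 ≈ -1.1166e+6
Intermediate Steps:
H(I) = 1 - I (H(I) = (-1 + I)*(-1) = 1 - I)
t = 361168/413463 (t = 1099*(1/849) - 205*1/487 = 1099/849 - 205/487 = 361168/413463 ≈ 0.87352)
v(N) = √(1005 - N) (v(N) = √((1 - N) + 1004) = √(1005 - N))
v(t) - 1*1116631 = √(1005 - 1*361168/413463) - 1*1116631 = √(1005 - 361168/413463) - 1116631 = √(415169147/413463) - 1116631 = √171657081026061/413463 - 1116631 = -1116631 + √171657081026061/413463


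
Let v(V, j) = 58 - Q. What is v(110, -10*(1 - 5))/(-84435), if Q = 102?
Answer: 44/84435 ≈ 0.00052111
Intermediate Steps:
v(V, j) = -44 (v(V, j) = 58 - 1*102 = 58 - 102 = -44)
v(110, -10*(1 - 5))/(-84435) = -44/(-84435) = -44*(-1/84435) = 44/84435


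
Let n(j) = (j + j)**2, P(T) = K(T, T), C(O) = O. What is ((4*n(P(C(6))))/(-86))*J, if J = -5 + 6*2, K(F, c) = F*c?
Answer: -72576/43 ≈ -1687.8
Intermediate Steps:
P(T) = T**2 (P(T) = T*T = T**2)
J = 7 (J = -5 + 12 = 7)
n(j) = 4*j**2 (n(j) = (2*j)**2 = 4*j**2)
((4*n(P(C(6))))/(-86))*J = ((4*(4*(6**2)**2))/(-86))*7 = -2*4*36**2/43*7 = -2*4*1296/43*7 = -2*5184/43*7 = -1/86*20736*7 = -10368/43*7 = -72576/43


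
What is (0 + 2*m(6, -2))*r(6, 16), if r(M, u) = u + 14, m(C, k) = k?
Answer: -120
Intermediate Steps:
r(M, u) = 14 + u
(0 + 2*m(6, -2))*r(6, 16) = (0 + 2*(-2))*(14 + 16) = (0 - 4)*30 = -4*30 = -120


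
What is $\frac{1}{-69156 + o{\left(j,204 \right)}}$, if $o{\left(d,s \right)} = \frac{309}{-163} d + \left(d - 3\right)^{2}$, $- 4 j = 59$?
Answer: $- \frac{2608}{179464241} \approx -1.4532 \cdot 10^{-5}$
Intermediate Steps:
$j = - \frac{59}{4}$ ($j = \left(- \frac{1}{4}\right) 59 = - \frac{59}{4} \approx -14.75$)
$o{\left(d,s \right)} = \left(-3 + d\right)^{2} - \frac{309 d}{163}$ ($o{\left(d,s \right)} = 309 \left(- \frac{1}{163}\right) d + \left(-3 + d\right)^{2} = - \frac{309 d}{163} + \left(-3 + d\right)^{2} = \left(-3 + d\right)^{2} - \frac{309 d}{163}$)
$\frac{1}{-69156 + o{\left(j,204 \right)}} = \frac{1}{-69156 + \left(9 + \left(- \frac{59}{4}\right)^{2} - - \frac{75933}{652}\right)} = \frac{1}{-69156 + \left(9 + \frac{3481}{16} + \frac{75933}{652}\right)} = \frac{1}{-69156 + \frac{894607}{2608}} = \frac{1}{- \frac{179464241}{2608}} = - \frac{2608}{179464241}$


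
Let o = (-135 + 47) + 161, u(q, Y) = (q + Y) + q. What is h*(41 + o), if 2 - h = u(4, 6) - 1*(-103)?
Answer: -13110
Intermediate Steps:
u(q, Y) = Y + 2*q (u(q, Y) = (Y + q) + q = Y + 2*q)
h = -115 (h = 2 - ((6 + 2*4) - 1*(-103)) = 2 - ((6 + 8) + 103) = 2 - (14 + 103) = 2 - 1*117 = 2 - 117 = -115)
o = 73 (o = -88 + 161 = 73)
h*(41 + o) = -115*(41 + 73) = -115*114 = -13110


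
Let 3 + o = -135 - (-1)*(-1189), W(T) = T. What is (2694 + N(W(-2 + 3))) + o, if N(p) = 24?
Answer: 1391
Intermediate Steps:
o = -1327 (o = -3 + (-135 - (-1)*(-1189)) = -3 + (-135 - 1*1189) = -3 + (-135 - 1189) = -3 - 1324 = -1327)
(2694 + N(W(-2 + 3))) + o = (2694 + 24) - 1327 = 2718 - 1327 = 1391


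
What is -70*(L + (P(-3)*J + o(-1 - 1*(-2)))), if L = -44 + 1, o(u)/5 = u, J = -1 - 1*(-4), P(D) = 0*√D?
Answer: 2660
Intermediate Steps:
P(D) = 0
J = 3 (J = -1 + 4 = 3)
o(u) = 5*u
L = -43
-70*(L + (P(-3)*J + o(-1 - 1*(-2)))) = -70*(-43 + (0*3 + 5*(-1 - 1*(-2)))) = -70*(-43 + (0 + 5*(-1 + 2))) = -70*(-43 + (0 + 5*1)) = -70*(-43 + (0 + 5)) = -70*(-43 + 5) = -70*(-38) = 2660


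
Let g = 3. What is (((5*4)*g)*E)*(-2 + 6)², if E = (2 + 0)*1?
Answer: 1920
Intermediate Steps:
E = 2 (E = 2*1 = 2)
(((5*4)*g)*E)*(-2 + 6)² = (((5*4)*3)*2)*(-2 + 6)² = ((20*3)*2)*4² = (60*2)*16 = 120*16 = 1920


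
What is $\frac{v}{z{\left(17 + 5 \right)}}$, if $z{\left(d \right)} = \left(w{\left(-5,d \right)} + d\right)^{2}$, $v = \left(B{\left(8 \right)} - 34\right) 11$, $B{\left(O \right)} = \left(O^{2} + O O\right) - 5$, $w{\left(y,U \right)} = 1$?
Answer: $\frac{979}{529} \approx 1.8507$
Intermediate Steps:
$B{\left(O \right)} = -5 + 2 O^{2}$ ($B{\left(O \right)} = \left(O^{2} + O^{2}\right) - 5 = 2 O^{2} - 5 = -5 + 2 O^{2}$)
$v = 979$ ($v = \left(\left(-5 + 2 \cdot 8^{2}\right) - 34\right) 11 = \left(\left(-5 + 2 \cdot 64\right) - 34\right) 11 = \left(\left(-5 + 128\right) - 34\right) 11 = \left(123 - 34\right) 11 = 89 \cdot 11 = 979$)
$z{\left(d \right)} = \left(1 + d\right)^{2}$
$\frac{v}{z{\left(17 + 5 \right)}} = \frac{979}{\left(1 + \left(17 + 5\right)\right)^{2}} = \frac{979}{\left(1 + 22\right)^{2}} = \frac{979}{23^{2}} = \frac{979}{529}$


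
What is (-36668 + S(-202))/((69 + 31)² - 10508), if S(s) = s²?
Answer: -1034/127 ≈ -8.1417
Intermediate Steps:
(-36668 + S(-202))/((69 + 31)² - 10508) = (-36668 + (-202)²)/((69 + 31)² - 10508) = (-36668 + 40804)/(100² - 10508) = 4136/(10000 - 10508) = 4136/(-508) = 4136*(-1/508) = -1034/127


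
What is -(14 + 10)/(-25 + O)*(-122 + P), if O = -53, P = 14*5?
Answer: -16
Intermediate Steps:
P = 70
-(14 + 10)/(-25 + O)*(-122 + P) = -(14 + 10)/(-25 - 53)*(-122 + 70) = -24/(-78)*(-52) = -24*(-1/78)*(-52) = -(-4)*(-52)/13 = -1*16 = -16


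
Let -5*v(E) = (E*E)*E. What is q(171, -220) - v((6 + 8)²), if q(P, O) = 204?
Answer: 7530556/5 ≈ 1.5061e+6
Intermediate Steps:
v(E) = -E³/5 (v(E) = -E*E*E/5 = -E²*E/5 = -E³/5)
q(171, -220) - v((6 + 8)²) = 204 - (-1)*((6 + 8)²)³/5 = 204 - (-1)*(14²)³/5 = 204 - (-1)*196³/5 = 204 - (-1)*7529536/5 = 204 - 1*(-7529536/5) = 204 + 7529536/5 = 7530556/5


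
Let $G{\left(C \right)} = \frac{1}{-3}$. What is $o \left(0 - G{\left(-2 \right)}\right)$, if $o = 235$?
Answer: $\frac{235}{3} \approx 78.333$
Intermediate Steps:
$G{\left(C \right)} = - \frac{1}{3}$
$o \left(0 - G{\left(-2 \right)}\right) = 235 \left(0 - - \frac{1}{3}\right) = 235 \left(0 + \frac{1}{3}\right) = 235 \cdot \frac{1}{3} = \frac{235}{3}$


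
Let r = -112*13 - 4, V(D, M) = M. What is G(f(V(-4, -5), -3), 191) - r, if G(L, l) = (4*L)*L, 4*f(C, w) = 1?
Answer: 5841/4 ≈ 1460.3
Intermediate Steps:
f(C, w) = ¼ (f(C, w) = (¼)*1 = ¼)
G(L, l) = 4*L²
r = -1460 (r = -1456 - 4 = -1460)
G(f(V(-4, -5), -3), 191) - r = 4*(¼)² - 1*(-1460) = 4*(1/16) + 1460 = ¼ + 1460 = 5841/4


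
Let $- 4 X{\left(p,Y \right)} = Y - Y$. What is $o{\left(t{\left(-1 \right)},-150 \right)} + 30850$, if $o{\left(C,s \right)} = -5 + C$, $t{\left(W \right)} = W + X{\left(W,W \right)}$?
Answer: $30844$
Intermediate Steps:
$X{\left(p,Y \right)} = 0$ ($X{\left(p,Y \right)} = - \frac{Y - Y}{4} = \left(- \frac{1}{4}\right) 0 = 0$)
$t{\left(W \right)} = W$ ($t{\left(W \right)} = W + 0 = W$)
$o{\left(t{\left(-1 \right)},-150 \right)} + 30850 = \left(-5 - 1\right) + 30850 = -6 + 30850 = 30844$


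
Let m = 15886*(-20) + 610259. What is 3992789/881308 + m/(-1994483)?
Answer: 7705732822075/1757753823764 ≈ 4.3839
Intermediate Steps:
m = 292539 (m = -317720 + 610259 = 292539)
3992789/881308 + m/(-1994483) = 3992789/881308 + 292539/(-1994483) = 3992789*(1/881308) + 292539*(-1/1994483) = 3992789/881308 - 292539/1994483 = 7705732822075/1757753823764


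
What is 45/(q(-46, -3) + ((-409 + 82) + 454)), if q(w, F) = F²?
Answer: 45/136 ≈ 0.33088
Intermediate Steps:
45/(q(-46, -3) + ((-409 + 82) + 454)) = 45/((-3)² + ((-409 + 82) + 454)) = 45/(9 + (-327 + 454)) = 45/(9 + 127) = 45/136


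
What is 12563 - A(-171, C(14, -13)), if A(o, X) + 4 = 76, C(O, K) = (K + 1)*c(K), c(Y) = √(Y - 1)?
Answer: 12491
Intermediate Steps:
c(Y) = √(-1 + Y)
C(O, K) = √(-1 + K)*(1 + K) (C(O, K) = (K + 1)*√(-1 + K) = (1 + K)*√(-1 + K) = √(-1 + K)*(1 + K))
A(o, X) = 72 (A(o, X) = -4 + 76 = 72)
12563 - A(-171, C(14, -13)) = 12563 - 1*72 = 12563 - 72 = 12491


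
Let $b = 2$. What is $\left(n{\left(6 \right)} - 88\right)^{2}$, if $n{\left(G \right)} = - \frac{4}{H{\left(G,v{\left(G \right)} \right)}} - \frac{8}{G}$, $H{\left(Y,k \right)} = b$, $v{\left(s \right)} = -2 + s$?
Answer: $\frac{75076}{9} \approx 8341.8$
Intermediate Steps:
$H{\left(Y,k \right)} = 2$
$n{\left(G \right)} = -2 - \frac{8}{G}$ ($n{\left(G \right)} = - \frac{4}{2} - \frac{8}{G} = \left(-4\right) \frac{1}{2} - \frac{8}{G} = -2 - \frac{8}{G}$)
$\left(n{\left(6 \right)} - 88\right)^{2} = \left(\left(-2 - \frac{8}{6}\right) - 88\right)^{2} = \left(\left(-2 - \frac{4}{3}\right) - 88\right)^{2} = \left(- \frac{10}{3} - 88\right)^{2} = \left(- \frac{274}{3}\right)^{2} = \frac{75076}{9}$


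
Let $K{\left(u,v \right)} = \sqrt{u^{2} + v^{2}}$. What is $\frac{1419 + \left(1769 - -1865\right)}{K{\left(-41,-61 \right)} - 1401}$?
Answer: $- \frac{7079253}{1957399} - \frac{5053 \sqrt{5402}}{1957399} \approx -3.8064$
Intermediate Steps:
$\frac{1419 + \left(1769 - -1865\right)}{K{\left(-41,-61 \right)} - 1401} = \frac{1419 + \left(1769 - -1865\right)}{\sqrt{\left(-41\right)^{2} + \left(-61\right)^{2}} - 1401} = \frac{1419 + \left(1769 + 1865\right)}{\sqrt{1681 + 3721} - 1401} = \frac{1419 + 3634}{\sqrt{5402} - 1401} = \frac{5053}{-1401 + \sqrt{5402}}$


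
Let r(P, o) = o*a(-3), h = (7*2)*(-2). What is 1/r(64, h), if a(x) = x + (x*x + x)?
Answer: -1/84 ≈ -0.011905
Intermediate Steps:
h = -28 (h = 14*(-2) = -28)
a(x) = x² + 2*x (a(x) = x + (x² + x) = x + (x + x²) = x² + 2*x)
r(P, o) = 3*o (r(P, o) = o*(-3*(2 - 3)) = o*(-3*(-1)) = o*3 = 3*o)
1/r(64, h) = 1/(3*(-28)) = 1/(-84) = -1/84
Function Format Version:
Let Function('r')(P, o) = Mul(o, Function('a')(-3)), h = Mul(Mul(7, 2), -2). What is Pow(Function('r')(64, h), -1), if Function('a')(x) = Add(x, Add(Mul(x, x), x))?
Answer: Rational(-1, 84) ≈ -0.011905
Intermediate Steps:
h = -28 (h = Mul(14, -2) = -28)
Function('a')(x) = Add(Pow(x, 2), Mul(2, x)) (Function('a')(x) = Add(x, Add(Pow(x, 2), x)) = Add(x, Add(x, Pow(x, 2))) = Add(Pow(x, 2), Mul(2, x)))
Function('r')(P, o) = Mul(3, o) (Function('r')(P, o) = Mul(o, Mul(-3, Add(2, -3))) = Mul(o, Mul(-3, -1)) = Mul(o, 3) = Mul(3, o))
Pow(Function('r')(64, h), -1) = Pow(Mul(3, -28), -1) = Pow(-84, -1) = Rational(-1, 84)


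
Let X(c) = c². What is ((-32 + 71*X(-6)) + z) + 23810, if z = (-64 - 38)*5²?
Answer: 23784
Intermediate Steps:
z = -2550 (z = -102*25 = -2550)
((-32 + 71*X(-6)) + z) + 23810 = ((-32 + 71*(-6)²) - 2550) + 23810 = ((-32 + 71*36) - 2550) + 23810 = ((-32 + 2556) - 2550) + 23810 = (2524 - 2550) + 23810 = -26 + 23810 = 23784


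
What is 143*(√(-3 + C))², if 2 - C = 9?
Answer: -1430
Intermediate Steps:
C = -7 (C = 2 - 1*9 = 2 - 9 = -7)
143*(√(-3 + C))² = 143*(√(-3 - 7))² = 143*(√(-10))² = 143*(I*√10)² = 143*(-10) = -1430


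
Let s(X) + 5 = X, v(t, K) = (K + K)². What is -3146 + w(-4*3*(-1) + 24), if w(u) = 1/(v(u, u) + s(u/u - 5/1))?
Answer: -16280549/5175 ≈ -3146.0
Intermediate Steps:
v(t, K) = 4*K² (v(t, K) = (2*K)² = 4*K²)
s(X) = -5 + X
w(u) = 1/(-9 + 4*u²) (w(u) = 1/(4*u² + (-5 + (u/u - 5/1))) = 1/(4*u² + (-5 + (1 - 5*1))) = 1/(4*u² + (-5 + (1 - 5))) = 1/(4*u² + (-5 - 4)) = 1/(4*u² - 9) = 1/(-9 + 4*u²))
-3146 + w(-4*3*(-1) + 24) = -3146 + 1/(-9 + 4*(-4*3*(-1) + 24)²) = -3146 + 1/(-9 + 4*(-12*(-1) + 24)²) = -3146 + 1/(-9 + 4*(12 + 24)²) = -3146 + 1/(-9 + 4*36²) = -3146 + 1/(-9 + 4*1296) = -3146 + 1/(-9 + 5184) = -3146 + 1/5175 = -16280549/5175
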